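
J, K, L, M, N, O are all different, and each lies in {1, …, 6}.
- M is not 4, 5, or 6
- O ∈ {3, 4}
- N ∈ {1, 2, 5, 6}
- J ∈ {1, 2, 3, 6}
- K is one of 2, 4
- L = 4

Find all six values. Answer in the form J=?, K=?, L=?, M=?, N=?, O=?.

J=6, K=2, L=4, M=1, N=5, O=3

L has just one choice, so L = 4. Strike 4 from K, O.
O's domain is down to {3}, so O = 3. Eliminate 3 elsewhere: J, M.
K's domain is down to {2}, so K = 2. Remove 2 from J, M, N.
M has just one choice, so M = 1. Strike 1 from J, N.
J has just one choice, so J = 6. So N can't be 6.
That leaves N = 5.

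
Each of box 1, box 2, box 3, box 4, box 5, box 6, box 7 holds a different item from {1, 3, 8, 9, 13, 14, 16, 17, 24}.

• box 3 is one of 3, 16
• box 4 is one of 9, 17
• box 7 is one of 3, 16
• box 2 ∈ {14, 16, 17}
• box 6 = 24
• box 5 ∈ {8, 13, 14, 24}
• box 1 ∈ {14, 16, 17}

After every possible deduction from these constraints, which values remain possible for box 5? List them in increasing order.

8, 13

box 6 must be 24 (only option left). Eliminate 24 elsewhere: box 5.
box 3 and box 7 between them cover only {3, 16} — a naked pair. Remove those values from box 1, box 2.
box 1 and box 2 share exactly the 2 values {14, 17}; by pigeonhole those values go to them, so strike 14, 17 from box 4, box 5.
box 4 has just one choice, so box 4 = 9.
No further eliminations apply; box 5 can still be any of 8, 13.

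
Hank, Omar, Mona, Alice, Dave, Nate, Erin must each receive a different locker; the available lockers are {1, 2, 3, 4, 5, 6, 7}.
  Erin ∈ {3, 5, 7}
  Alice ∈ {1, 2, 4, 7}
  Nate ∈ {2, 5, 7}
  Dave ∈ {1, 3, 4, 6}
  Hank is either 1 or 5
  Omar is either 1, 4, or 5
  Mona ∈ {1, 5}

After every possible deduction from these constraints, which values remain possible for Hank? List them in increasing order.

1, 5

The 7 variables together cover exactly {1, 2, 3, 4, 5, 6, 7} — 7 values for 7 variables — and 6 appears only in Dave's list, so Dave = 6.
The 6 still-open variables together cover exactly {1, 2, 3, 4, 5, 7} — 6 values for 6 variables — and 3 appears only in Erin's list, so Erin = 3.
Hank and Mona between them cover only {1, 5} — a naked pair. Remove those values from Omar, Alice, Nate.
Omar must be 4 (only option left). Eliminate 4 elsewhere: Alice.
No further eliminations apply; Hank can still be any of 1, 5.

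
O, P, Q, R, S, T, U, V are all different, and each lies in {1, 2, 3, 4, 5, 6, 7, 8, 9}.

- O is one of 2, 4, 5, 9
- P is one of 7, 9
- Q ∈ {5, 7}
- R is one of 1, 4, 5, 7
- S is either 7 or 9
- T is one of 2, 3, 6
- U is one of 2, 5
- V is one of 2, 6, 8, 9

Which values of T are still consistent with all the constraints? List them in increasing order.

3, 6

P and S share exactly the 2 values {7, 9}; by pigeonhole those values go to them, so strike 7, 9 from O, Q, R, V.
Q has just one choice, so Q = 5. Remove 5 from O, R, U.
U must be 2 (only option left). Strike 2 from O, T, V.
O must be 4 (only option left). Eliminate 4 elsewhere: R.
That leaves R = 1.
No further eliminations apply; T can still be any of 3, 6.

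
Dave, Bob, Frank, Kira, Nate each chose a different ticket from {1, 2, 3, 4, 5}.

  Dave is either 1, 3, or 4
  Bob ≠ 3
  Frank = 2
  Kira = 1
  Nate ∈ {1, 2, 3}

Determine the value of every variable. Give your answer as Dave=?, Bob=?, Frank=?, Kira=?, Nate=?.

Frank must be 2 (only option left). Strike 2 from Bob, Nate.
Kira has just one choice, so Kira = 1. Eliminate 1 elsewhere: Dave, Bob, Nate.
Nate must be 3 (only option left). Remove 3 from Dave.
Dave's domain is down to {4}, so Dave = 4. Strike 4 from Bob.
Bob must be 5 (only option left).

Dave=4, Bob=5, Frank=2, Kira=1, Nate=3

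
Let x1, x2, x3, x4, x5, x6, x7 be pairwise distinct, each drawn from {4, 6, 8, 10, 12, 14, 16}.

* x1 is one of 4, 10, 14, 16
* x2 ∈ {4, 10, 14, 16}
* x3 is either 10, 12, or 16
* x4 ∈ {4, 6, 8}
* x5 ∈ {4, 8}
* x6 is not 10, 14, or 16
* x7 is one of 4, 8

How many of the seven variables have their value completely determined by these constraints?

2

The 2 variables x5 and x7 are confined to {4, 8}, which locks those values in; drop them from x1, x2, x4, x6.
x4 has just one choice, so x4 = 6. Remove 6 from x6.
That leaves x6 = 12. Remove 12 from x3.
Determined: x4=6, x6=12. The other variables each still have more than one consistent value. That makes 2.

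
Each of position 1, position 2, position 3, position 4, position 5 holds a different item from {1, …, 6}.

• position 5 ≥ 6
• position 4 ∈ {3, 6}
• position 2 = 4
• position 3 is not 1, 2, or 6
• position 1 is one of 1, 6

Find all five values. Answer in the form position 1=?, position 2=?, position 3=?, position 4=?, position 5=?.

position 2's domain is down to {4}, so position 2 = 4. Eliminate 4 elsewhere: position 3.
That leaves position 5 = 6. Strike 6 from position 1, position 4.
position 1's domain is down to {1}, so position 1 = 1.
position 4's domain is down to {3}, so position 4 = 3. Strike 3 from position 3.
position 3's domain is down to {5}, so position 3 = 5.

position 1=1, position 2=4, position 3=5, position 4=3, position 5=6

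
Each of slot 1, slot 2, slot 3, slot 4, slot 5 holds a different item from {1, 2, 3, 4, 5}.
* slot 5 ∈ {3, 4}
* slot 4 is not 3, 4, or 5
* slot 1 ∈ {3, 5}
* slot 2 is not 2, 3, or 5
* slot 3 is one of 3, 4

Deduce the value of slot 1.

Among the 5 variables, 2 fits only slot 4 (and all 5 values in {1, 2, 3, 4, 5} must be used), so slot 4 = 2.
The 4 still-open variables draw from only 4 values {1, 3, 4, 5}, so each is used; only slot 2 can be 1, hence slot 2 = 1.
The 3 still-open variables together cover exactly {3, 4, 5} — 3 values for 3 variables — and 5 appears only in slot 1's list, so slot 1 = 5.

5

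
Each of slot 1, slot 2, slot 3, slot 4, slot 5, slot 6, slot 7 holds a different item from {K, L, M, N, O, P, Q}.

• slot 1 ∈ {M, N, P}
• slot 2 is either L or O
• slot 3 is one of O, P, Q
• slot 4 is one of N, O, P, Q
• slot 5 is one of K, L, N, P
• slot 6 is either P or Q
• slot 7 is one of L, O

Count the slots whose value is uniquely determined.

Among the 7 variables, K fits only slot 5 (and all 7 values in {K, L, M, N, O, P, Q} must be used), so slot 5 = K.
Among the 6 still-open variables, M fits only slot 1 (and all 6 values in {L, M, N, O, P, Q} must be used), so slot 1 = M.
Among the 5 still-open variables, N fits only slot 4 (and all 5 values in {L, N, O, P, Q} must be used), so slot 4 = N.
slot 2 and slot 7 share exactly the 2 values {L, O}; by pigeonhole those values go to them, so strike L, O from slot 3.
Determined: slot 1=M, slot 4=N, slot 5=K. The other slots each still have more than one consistent value. That makes 3.

3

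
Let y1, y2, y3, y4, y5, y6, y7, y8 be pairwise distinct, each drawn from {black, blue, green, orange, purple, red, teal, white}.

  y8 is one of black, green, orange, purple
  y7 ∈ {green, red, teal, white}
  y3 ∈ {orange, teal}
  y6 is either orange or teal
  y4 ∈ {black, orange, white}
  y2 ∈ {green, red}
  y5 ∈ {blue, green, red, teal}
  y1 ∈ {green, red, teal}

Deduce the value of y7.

The 8 variables together cover exactly {black, blue, green, orange, purple, red, teal, white} — 8 values for 8 variables — and blue appears only in y5's list, so y5 = blue.
The 7 still-open variables draw from only 7 values {black, green, orange, purple, red, teal, white}, so each is used; only y8 can be purple, hence y8 = purple.
The 6 still-open variables together cover exactly {black, green, orange, red, teal, white} — 6 values for 6 variables — and black appears only in y4's list, so y4 = black.
The 5 still-open variables draw from only 5 values {green, orange, red, teal, white}, so each is used; only y7 can be white, hence y7 = white.

white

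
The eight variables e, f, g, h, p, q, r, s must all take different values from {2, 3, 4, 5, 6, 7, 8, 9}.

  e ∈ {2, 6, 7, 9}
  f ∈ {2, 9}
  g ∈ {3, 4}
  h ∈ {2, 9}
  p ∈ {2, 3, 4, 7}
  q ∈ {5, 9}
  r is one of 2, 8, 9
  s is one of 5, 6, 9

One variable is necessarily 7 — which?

The 8 variables together cover exactly {2, 3, 4, 5, 6, 7, 8, 9} — 8 values for 8 variables — and 8 appears only in r's list, so r = 8.
f and h between them cover only {2, 9} — a naked pair. Remove those values from e, p, q, s.
That leaves q = 5. So s can't be 5.
s must be 6 (only option left). Remove 6 from e.
So 7 goes to e.

e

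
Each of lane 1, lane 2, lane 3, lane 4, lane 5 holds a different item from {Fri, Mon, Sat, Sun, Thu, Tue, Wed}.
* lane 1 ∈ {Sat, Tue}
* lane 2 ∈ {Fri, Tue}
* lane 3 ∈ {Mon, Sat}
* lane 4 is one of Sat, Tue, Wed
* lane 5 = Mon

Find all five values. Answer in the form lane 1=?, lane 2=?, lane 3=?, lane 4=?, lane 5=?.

lane 5's domain is down to {Mon}, so lane 5 = Mon. Strike Mon from lane 3.
lane 3 must be Sat (only option left). So lane 1, lane 4 can't be Sat.
lane 1's domain is down to {Tue}, so lane 1 = Tue. So lane 2, lane 4 can't be Tue.
That leaves lane 2 = Fri.
That leaves lane 4 = Wed.

lane 1=Tue, lane 2=Fri, lane 3=Sat, lane 4=Wed, lane 5=Mon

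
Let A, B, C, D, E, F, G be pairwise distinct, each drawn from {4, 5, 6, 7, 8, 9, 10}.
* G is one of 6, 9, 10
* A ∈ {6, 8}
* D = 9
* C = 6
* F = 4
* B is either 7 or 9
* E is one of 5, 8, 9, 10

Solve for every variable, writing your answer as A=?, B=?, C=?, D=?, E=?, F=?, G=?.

C's domain is down to {6}, so C = 6. So A, G can't be 6.
That leaves D = 9. So B, E, G can't be 9.
F has just one choice, so F = 4.
G has just one choice, so G = 10. So E can't be 10.
A must be 8 (only option left). Eliminate 8 elsewhere: E.
B must be 7 (only option left).
E must be 5 (only option left).

A=8, B=7, C=6, D=9, E=5, F=4, G=10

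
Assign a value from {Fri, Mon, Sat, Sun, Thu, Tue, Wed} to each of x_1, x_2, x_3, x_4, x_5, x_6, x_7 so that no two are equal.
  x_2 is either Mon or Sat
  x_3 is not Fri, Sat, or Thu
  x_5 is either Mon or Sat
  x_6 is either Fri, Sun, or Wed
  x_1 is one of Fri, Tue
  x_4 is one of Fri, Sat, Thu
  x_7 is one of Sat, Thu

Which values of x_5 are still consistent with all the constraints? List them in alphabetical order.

Mon, Sat

x_2 and x_5 share exactly the 2 values {Mon, Sat}; by pigeonhole those values go to them, so strike Mon, Sat from x_3, x_4, x_7.
x_7 must be Thu (only option left). Strike Thu from x_4.
x_4's domain is down to {Fri}, so x_4 = Fri. Strike Fri from x_1, x_6.
x_1's domain is down to {Tue}, so x_1 = Tue. Remove Tue from x_3.
No further eliminations apply; x_5 can still be any of Mon, Sat.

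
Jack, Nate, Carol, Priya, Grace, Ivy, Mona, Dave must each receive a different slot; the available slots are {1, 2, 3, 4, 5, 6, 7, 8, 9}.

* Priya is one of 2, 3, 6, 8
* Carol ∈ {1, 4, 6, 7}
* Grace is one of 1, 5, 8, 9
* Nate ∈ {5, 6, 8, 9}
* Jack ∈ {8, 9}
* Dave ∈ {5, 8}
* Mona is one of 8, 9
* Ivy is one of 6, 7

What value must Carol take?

4

The 2 variables Jack and Mona are confined to {8, 9}, which locks those values in; drop them from Nate, Priya, Grace, Dave.
That leaves Dave = 5. Strike 5 from Nate, Grace.
Nate's domain is down to {6}, so Nate = 6. So Carol, Priya, Ivy can't be 6.
Grace must be 1 (only option left). So Carol can't be 1.
Ivy has just one choice, so Ivy = 7. Strike 7 from Carol.
So Carol = 4.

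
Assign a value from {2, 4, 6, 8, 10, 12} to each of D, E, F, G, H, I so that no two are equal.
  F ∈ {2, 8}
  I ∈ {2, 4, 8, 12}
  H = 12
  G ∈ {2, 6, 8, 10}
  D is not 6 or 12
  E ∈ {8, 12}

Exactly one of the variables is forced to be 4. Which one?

I

H has just one choice, so H = 12. Remove 12 from E, I.
That leaves E = 8. So D, F, G, I can't be 8.
F must be 2 (only option left). Eliminate 2 elsewhere: D, G, I.
So 4 goes to I.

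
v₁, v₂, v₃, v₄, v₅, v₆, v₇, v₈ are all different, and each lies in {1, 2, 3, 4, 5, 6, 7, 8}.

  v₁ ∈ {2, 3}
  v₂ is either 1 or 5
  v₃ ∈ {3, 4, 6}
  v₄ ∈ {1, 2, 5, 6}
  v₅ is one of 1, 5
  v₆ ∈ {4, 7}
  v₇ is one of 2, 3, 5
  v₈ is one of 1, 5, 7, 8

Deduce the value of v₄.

6

Among the 8 variables, 8 fits only v₈ (and all 8 values in {1, 2, 3, 4, 5, 6, 7, 8} must be used), so v₈ = 8.
Among the 7 still-open variables, 7 fits only v₆ (and all 7 values in {1, 2, 3, 4, 5, 6, 7} must be used), so v₆ = 7.
Among the 6 still-open variables, 4 fits only v₃ (and all 6 values in {1, 2, 3, 4, 5, 6} must be used), so v₃ = 4.
The 5 still-open variables together cover exactly {1, 2, 3, 5, 6} — 5 values for 5 variables — and 6 appears only in v₄'s list, so v₄ = 6.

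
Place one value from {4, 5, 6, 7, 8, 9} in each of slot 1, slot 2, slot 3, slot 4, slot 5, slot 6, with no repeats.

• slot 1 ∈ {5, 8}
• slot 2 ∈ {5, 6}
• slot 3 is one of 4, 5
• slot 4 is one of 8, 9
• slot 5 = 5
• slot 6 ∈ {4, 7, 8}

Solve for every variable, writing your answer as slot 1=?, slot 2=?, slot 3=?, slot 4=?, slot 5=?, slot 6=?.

slot 5's domain is down to {5}, so slot 5 = 5. Remove 5 from slot 1, slot 2, slot 3.
That leaves slot 1 = 8. Eliminate 8 elsewhere: slot 4, slot 6.
slot 2 has just one choice, so slot 2 = 6.
slot 3 must be 4 (only option left). Strike 4 from slot 6.
That leaves slot 4 = 9.
slot 6's domain is down to {7}, so slot 6 = 7.

slot 1=8, slot 2=6, slot 3=4, slot 4=9, slot 5=5, slot 6=7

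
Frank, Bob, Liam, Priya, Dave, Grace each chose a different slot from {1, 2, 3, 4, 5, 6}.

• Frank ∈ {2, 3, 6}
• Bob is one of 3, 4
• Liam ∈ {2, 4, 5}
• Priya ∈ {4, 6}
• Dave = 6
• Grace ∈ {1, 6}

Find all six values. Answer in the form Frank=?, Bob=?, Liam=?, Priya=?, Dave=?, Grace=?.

Dave must be 6 (only option left). So Frank, Priya, Grace can't be 6.
Grace must be 1 (only option left).
Priya has just one choice, so Priya = 4. So Bob, Liam can't be 4.
Bob has just one choice, so Bob = 3. So Frank can't be 3.
Frank must be 2 (only option left). So Liam can't be 2.
Liam has just one choice, so Liam = 5.

Frank=2, Bob=3, Liam=5, Priya=4, Dave=6, Grace=1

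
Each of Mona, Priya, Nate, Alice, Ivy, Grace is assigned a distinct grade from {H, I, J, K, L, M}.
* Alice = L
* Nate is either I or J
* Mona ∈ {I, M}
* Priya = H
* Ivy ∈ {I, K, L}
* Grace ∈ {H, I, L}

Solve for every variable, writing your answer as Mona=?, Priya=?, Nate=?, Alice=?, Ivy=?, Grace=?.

Priya must be H (only option left). Remove H from Grace.
Alice's domain is down to {L}, so Alice = L. Strike L from Ivy, Grace.
Grace's domain is down to {I}, so Grace = I. Eliminate I elsewhere: Mona, Nate, Ivy.
Mona has just one choice, so Mona = M.
Nate has just one choice, so Nate = J.
Ivy has just one choice, so Ivy = K.

Mona=M, Priya=H, Nate=J, Alice=L, Ivy=K, Grace=I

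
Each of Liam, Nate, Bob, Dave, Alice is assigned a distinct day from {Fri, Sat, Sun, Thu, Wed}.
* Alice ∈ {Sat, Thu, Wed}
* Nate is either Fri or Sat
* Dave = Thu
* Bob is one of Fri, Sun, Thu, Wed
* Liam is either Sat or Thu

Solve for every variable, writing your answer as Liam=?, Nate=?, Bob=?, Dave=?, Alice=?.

Dave has just one choice, so Dave = Thu. Remove Thu from Liam, Bob, Alice.
Liam has just one choice, so Liam = Sat. So Nate, Alice can't be Sat.
Nate's domain is down to {Fri}, so Nate = Fri. Remove Fri from Bob.
Alice's domain is down to {Wed}, so Alice = Wed. So Bob can't be Wed.
Bob's domain is down to {Sun}, so Bob = Sun.

Liam=Sat, Nate=Fri, Bob=Sun, Dave=Thu, Alice=Wed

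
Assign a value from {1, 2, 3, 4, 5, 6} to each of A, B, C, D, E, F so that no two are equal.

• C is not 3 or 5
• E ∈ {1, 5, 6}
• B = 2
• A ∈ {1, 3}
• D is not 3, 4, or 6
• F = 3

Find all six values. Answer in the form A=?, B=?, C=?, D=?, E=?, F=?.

B must be 2 (only option left). Strike 2 from C, D.
F has just one choice, so F = 3. So A can't be 3.
A has just one choice, so A = 1. Strike 1 from C, D, E.
D has just one choice, so D = 5. Eliminate 5 elsewhere: E.
That leaves E = 6. So C can't be 6.
C must be 4 (only option left).

A=1, B=2, C=4, D=5, E=6, F=3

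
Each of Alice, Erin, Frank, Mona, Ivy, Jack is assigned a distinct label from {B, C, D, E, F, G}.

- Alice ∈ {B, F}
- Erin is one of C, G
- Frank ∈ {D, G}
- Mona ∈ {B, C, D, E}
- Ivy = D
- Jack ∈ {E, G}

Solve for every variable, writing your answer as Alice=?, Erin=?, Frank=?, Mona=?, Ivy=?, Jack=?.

Ivy's domain is down to {D}, so Ivy = D. So Frank, Mona can't be D.
That leaves Frank = G. Remove G from Erin, Jack.
Jack has just one choice, so Jack = E. So Mona can't be E.
That leaves Erin = C. So Mona can't be C.
Mona must be B (only option left). Strike B from Alice.
Alice's domain is down to {F}, so Alice = F.

Alice=F, Erin=C, Frank=G, Mona=B, Ivy=D, Jack=E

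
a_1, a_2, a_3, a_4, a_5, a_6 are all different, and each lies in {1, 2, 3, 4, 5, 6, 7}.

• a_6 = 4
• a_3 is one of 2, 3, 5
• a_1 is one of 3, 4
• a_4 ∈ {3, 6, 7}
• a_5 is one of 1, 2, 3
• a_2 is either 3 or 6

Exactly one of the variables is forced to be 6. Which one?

a_6's domain is down to {4}, so a_6 = 4. Eliminate 4 elsewhere: a_1.
a_1 must be 3 (only option left). Strike 3 from a_2, a_3, a_4, a_5.
So 6 goes to a_2.

a_2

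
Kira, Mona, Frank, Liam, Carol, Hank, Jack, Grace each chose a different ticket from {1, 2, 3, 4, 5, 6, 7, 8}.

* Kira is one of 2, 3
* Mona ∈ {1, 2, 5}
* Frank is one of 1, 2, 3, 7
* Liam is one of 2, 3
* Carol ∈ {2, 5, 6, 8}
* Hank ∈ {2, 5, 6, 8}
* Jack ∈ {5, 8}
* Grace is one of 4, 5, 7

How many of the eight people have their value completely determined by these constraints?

The 8 variables together cover exactly {1, 2, 3, 4, 5, 6, 7, 8} — 8 values for 8 variables — and 4 appears only in Grace's list, so Grace = 4.
The 7 still-open variables together cover exactly {1, 2, 3, 5, 6, 7, 8} — 7 values for 7 variables — and 7 appears only in Frank's list, so Frank = 7.
Among the 6 still-open variables, 1 fits only Mona (and all 6 values in {1, 2, 3, 5, 6, 8} must be used), so Mona = 1.
Kira and Liam share exactly the 2 values {2, 3}; by pigeonhole those values go to them, so strike 2, 3 from Carol, Hank.
Determined: Mona=1, Frank=7, Grace=4. The other people each still have more than one consistent value. That makes 3.

3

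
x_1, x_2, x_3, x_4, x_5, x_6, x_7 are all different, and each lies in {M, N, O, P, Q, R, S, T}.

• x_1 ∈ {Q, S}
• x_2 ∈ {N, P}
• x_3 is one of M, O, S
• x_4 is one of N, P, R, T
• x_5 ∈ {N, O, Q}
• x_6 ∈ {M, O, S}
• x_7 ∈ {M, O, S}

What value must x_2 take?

P

x_3, x_6, x_7 between them cover only {M, O, S} — a naked triple. Remove those values from x_1, x_5.
x_1 has just one choice, so x_1 = Q. Strike Q from x_5.
x_5's domain is down to {N}, so x_5 = N. Remove N from x_2, x_4.
So x_2 = P.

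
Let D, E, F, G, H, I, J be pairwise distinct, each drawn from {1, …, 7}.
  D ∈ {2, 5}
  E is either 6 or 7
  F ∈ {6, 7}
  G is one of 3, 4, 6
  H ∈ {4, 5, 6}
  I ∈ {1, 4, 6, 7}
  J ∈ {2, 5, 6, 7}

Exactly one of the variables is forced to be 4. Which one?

Among the 7 variables, 1 fits only I (and all 7 values in {1, 2, 3, 4, 5, 6, 7} must be used), so I = 1.
The 6 still-open variables together cover exactly {2, 3, 4, 5, 6, 7} — 6 values for 6 variables — and 3 appears only in G's list, so G = 3.
Among the 5 still-open variables, 4 fits only H (and all 5 values in {2, 4, 5, 6, 7} must be used), so H = 4.

H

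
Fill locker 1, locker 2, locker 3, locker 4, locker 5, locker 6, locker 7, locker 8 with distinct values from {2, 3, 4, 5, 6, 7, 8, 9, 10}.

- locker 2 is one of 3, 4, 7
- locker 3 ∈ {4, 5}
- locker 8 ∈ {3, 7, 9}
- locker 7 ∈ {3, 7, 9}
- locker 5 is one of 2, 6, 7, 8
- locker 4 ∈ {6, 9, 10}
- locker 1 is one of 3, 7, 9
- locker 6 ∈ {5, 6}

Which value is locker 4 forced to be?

locker 1, locker 7, locker 8 share exactly the 3 values {3, 7, 9}; by pigeonhole those values go to them, so strike 3, 7, 9 from locker 2, locker 4, locker 5.
locker 2's domain is down to {4}, so locker 2 = 4. Eliminate 4 elsewhere: locker 3.
locker 3 has just one choice, so locker 3 = 5. So locker 6 can't be 5.
locker 6's domain is down to {6}, so locker 6 = 6. Strike 6 from locker 4, locker 5.
So locker 4 = 10.

10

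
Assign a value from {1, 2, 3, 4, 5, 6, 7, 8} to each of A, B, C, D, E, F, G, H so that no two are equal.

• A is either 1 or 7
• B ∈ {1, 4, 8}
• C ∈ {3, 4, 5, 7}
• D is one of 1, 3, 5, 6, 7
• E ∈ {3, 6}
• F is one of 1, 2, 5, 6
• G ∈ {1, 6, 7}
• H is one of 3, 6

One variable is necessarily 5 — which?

D

Among the 8 variables, 2 fits only F (and all 8 values in {1, 2, 3, 4, 5, 6, 7, 8} must be used), so F = 2.
The 7 still-open variables together cover exactly {1, 3, 4, 5, 6, 7, 8} — 7 values for 7 variables — and 8 appears only in B's list, so B = 8.
The 6 still-open variables together cover exactly {1, 3, 4, 5, 6, 7} — 6 values for 6 variables — and 4 appears only in C's list, so C = 4.
The 5 still-open variables draw from only 5 values {1, 3, 5, 6, 7}, so each is used; only D can be 5, hence D = 5.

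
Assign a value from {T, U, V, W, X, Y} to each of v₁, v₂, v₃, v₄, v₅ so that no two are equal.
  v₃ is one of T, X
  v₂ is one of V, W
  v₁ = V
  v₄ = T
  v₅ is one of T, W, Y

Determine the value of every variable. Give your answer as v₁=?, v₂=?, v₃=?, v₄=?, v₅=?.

v₁=V, v₂=W, v₃=X, v₄=T, v₅=Y

v₁ must be V (only option left). Strike V from v₂.
v₂'s domain is down to {W}, so v₂ = W. So v₅ can't be W.
v₄ has just one choice, so v₄ = T. Eliminate T elsewhere: v₃, v₅.
That leaves v₅ = Y.
That leaves v₃ = X.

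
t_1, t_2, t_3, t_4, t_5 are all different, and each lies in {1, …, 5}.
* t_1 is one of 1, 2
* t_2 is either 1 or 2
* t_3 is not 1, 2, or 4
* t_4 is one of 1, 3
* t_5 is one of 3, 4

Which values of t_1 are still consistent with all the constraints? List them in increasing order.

1, 2

Among the 5 variables, 4 fits only t_5 (and all 5 values in {1, 2, 3, 4, 5} must be used), so t_5 = 4.
The 4 still-open variables together cover exactly {1, 2, 3, 5} — 4 values for 4 variables — and 5 appears only in t_3's list, so t_3 = 5.
The 3 still-open variables draw from only 3 values {1, 2, 3}, so each is used; only t_4 can be 3, hence t_4 = 3.
No further eliminations apply; t_1 can still be any of 1, 2.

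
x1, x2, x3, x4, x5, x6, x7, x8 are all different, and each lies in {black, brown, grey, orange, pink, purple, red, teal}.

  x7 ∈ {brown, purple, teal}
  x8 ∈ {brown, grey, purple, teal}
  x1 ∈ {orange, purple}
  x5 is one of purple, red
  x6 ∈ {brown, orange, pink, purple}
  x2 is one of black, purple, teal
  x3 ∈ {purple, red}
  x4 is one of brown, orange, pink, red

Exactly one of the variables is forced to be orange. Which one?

x1

The 8 variables together cover exactly {black, brown, grey, orange, pink, purple, red, teal} — 8 values for 8 variables — and black appears only in x2's list, so x2 = black.
Among the 7 still-open variables, grey fits only x8 (and all 7 values in {brown, grey, orange, pink, purple, red, teal} must be used), so x8 = grey.
Among the 6 still-open variables, teal fits only x7 (and all 6 values in {brown, orange, pink, purple, red, teal} must be used), so x7 = teal.
x3 and x5 share exactly the 2 values {purple, red}; by pigeonhole those values go to them, so strike purple, red from x1, x4, x6.
So orange goes to x1.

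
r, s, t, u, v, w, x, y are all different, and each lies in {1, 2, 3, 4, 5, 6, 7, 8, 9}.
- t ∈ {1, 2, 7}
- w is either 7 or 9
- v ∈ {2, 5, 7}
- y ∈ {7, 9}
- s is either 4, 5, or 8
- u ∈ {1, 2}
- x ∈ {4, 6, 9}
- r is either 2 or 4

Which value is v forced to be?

The 8 variables together cover exactly {1, 2, 4, 5, 6, 7, 8, 9} — 8 values for 8 variables — and 6 appears only in x's list, so x = 6.
The 7 still-open variables together cover exactly {1, 2, 4, 5, 7, 8, 9} — 7 values for 7 variables — and 8 appears only in s's list, so s = 8.
The 6 still-open variables together cover exactly {1, 2, 4, 5, 7, 9} — 6 values for 6 variables — and 4 appears only in r's list, so r = 4.
The 5 still-open variables together cover exactly {1, 2, 5, 7, 9} — 5 values for 5 variables — and 5 appears only in v's list, so v = 5.

5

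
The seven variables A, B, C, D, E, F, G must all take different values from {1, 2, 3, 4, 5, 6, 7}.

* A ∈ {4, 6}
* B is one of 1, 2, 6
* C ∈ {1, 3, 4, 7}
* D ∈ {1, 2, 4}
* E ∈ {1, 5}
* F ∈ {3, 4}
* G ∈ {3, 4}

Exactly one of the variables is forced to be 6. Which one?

The 7 variables draw from only 7 values {1, 2, 3, 4, 5, 6, 7}, so each is used; only E can be 5, hence E = 5.
The 6 still-open variables draw from only 6 values {1, 2, 3, 4, 6, 7}, so each is used; only C can be 7, hence C = 7.
F and G share exactly the 2 values {3, 4}; by pigeonhole those values go to them, so strike 3, 4 from A, D.
So 6 goes to A.

A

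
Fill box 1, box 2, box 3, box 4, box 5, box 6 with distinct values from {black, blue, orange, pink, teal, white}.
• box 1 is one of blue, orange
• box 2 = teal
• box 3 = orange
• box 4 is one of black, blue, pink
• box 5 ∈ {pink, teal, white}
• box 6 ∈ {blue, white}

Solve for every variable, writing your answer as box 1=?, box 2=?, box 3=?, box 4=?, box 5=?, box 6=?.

box 2 must be teal (only option left). Remove teal from box 5.
box 3's domain is down to {orange}, so box 3 = orange. Eliminate orange elsewhere: box 1.
box 1's domain is down to {blue}, so box 1 = blue. Eliminate blue elsewhere: box 4, box 6.
box 6 must be white (only option left). Eliminate white elsewhere: box 5.
box 5 has just one choice, so box 5 = pink. So box 4 can't be pink.
That leaves box 4 = black.

box 1=blue, box 2=teal, box 3=orange, box 4=black, box 5=pink, box 6=white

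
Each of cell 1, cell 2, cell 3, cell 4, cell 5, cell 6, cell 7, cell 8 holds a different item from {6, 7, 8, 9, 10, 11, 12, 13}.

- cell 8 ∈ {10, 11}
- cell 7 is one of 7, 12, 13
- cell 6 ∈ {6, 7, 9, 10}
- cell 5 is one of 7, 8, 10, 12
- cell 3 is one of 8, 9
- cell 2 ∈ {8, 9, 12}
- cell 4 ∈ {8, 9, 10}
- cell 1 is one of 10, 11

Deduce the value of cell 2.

Among the 8 variables, 6 fits only cell 6 (and all 8 values in {6, 7, 8, 9, 10, 11, 12, 13} must be used), so cell 6 = 6.
Among the 7 still-open variables, 13 fits only cell 7 (and all 7 values in {7, 8, 9, 10, 11, 12, 13} must be used), so cell 7 = 13.
The 6 still-open variables draw from only 6 values {7, 8, 9, 10, 11, 12}, so each is used; only cell 5 can be 7, hence cell 5 = 7.
The 5 still-open variables together cover exactly {8, 9, 10, 11, 12} — 5 values for 5 variables — and 12 appears only in cell 2's list, so cell 2 = 12.

12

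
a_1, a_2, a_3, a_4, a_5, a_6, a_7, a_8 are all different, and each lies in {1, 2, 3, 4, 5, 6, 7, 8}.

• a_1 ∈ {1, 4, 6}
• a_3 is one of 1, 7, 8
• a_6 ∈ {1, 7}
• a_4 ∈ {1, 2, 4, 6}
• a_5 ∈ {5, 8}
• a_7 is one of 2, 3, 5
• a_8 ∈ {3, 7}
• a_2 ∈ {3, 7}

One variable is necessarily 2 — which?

a_2 and a_8 between them cover only {3, 7} — a naked pair. Remove those values from a_3, a_6, a_7.
a_6 must be 1 (only option left). So a_1, a_3, a_4 can't be 1.
That leaves a_3 = 8. Remove 8 from a_5.
a_5 must be 5 (only option left). Remove 5 from a_7.
So 2 goes to a_7.

a_7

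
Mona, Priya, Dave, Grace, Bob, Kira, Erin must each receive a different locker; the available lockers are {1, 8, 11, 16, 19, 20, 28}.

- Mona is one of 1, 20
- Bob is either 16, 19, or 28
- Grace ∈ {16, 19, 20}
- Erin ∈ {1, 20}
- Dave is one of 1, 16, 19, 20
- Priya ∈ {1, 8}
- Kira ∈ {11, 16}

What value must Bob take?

28

Among the 7 variables, 8 fits only Priya (and all 7 values in {1, 8, 11, 16, 19, 20, 28} must be used), so Priya = 8.
The 6 still-open variables together cover exactly {1, 11, 16, 19, 20, 28} — 6 values for 6 variables — and 11 appears only in Kira's list, so Kira = 11.
The 5 still-open variables draw from only 5 values {1, 16, 19, 20, 28}, so each is used; only Bob can be 28, hence Bob = 28.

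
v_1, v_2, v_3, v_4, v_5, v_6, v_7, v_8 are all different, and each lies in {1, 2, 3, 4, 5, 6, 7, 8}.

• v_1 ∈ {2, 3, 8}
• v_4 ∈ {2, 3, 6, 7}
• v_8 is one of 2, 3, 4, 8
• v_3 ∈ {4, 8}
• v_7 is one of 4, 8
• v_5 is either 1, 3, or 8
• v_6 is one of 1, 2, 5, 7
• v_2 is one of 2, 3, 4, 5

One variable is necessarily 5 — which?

Among the 8 variables, 6 fits only v_4 (and all 8 values in {1, 2, 3, 4, 5, 6, 7, 8} must be used), so v_4 = 6.
Among the 7 still-open variables, 7 fits only v_6 (and all 7 values in {1, 2, 3, 4, 5, 7, 8} must be used), so v_6 = 7.
The 6 still-open variables draw from only 6 values {1, 2, 3, 4, 5, 8}, so each is used; only v_5 can be 1, hence v_5 = 1.
Among the 5 still-open variables, 5 fits only v_2 (and all 5 values in {2, 3, 4, 5, 8} must be used), so v_2 = 5.

v_2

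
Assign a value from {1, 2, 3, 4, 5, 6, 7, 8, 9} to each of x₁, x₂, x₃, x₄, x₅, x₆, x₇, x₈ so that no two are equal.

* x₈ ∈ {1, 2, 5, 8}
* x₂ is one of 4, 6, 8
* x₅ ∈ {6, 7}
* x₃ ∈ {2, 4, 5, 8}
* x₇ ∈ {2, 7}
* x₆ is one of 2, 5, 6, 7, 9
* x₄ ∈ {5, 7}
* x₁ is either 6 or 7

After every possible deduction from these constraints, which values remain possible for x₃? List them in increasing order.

Among the 8 variables, 1 fits only x₈ (and all 8 values in {1, 2, 4, 5, 6, 7, 8, 9} must be used), so x₈ = 1.
Among the 7 still-open variables, 9 fits only x₆ (and all 7 values in {2, 4, 5, 6, 7, 8, 9} must be used), so x₆ = 9.
x₁ and x₅ share exactly the 2 values {6, 7}; by pigeonhole those values go to them, so strike 6, 7 from x₂, x₄, x₇.
x₄'s domain is down to {5}, so x₄ = 5. So x₃ can't be 5.
x₇ must be 2 (only option left). Remove 2 from x₃.
No further eliminations apply; x₃ can still be any of 4, 8.

4, 8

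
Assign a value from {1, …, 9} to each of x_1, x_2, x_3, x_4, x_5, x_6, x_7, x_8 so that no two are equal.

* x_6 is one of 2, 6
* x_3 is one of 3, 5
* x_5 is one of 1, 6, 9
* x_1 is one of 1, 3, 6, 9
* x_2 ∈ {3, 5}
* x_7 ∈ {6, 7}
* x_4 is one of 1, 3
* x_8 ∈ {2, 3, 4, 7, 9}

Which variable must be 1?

x_4

The 8 variables together cover exactly {1, 2, 3, 4, 5, 6, 7, 9} — 8 values for 8 variables — and 4 appears only in x_8's list, so x_8 = 4.
The 7 still-open variables draw from only 7 values {1, 2, 3, 5, 6, 7, 9}, so each is used; only x_6 can be 2, hence x_6 = 2.
The 6 still-open variables together cover exactly {1, 3, 5, 6, 7, 9} — 6 values for 6 variables — and 7 appears only in x_7's list, so x_7 = 7.
The 2 variables x_2 and x_3 are confined to {3, 5}, which locks those values in; drop them from x_1, x_4.
So 1 goes to x_4.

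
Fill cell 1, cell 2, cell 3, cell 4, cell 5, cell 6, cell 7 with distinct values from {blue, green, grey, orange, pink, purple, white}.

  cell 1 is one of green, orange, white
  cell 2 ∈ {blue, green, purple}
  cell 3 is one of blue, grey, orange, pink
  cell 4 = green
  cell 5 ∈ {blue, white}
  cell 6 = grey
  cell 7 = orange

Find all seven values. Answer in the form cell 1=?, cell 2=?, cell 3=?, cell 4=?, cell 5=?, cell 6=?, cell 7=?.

cell 1=white, cell 2=purple, cell 3=pink, cell 4=green, cell 5=blue, cell 6=grey, cell 7=orange

cell 4 has just one choice, so cell 4 = green. Remove green from cell 1, cell 2.
That leaves cell 6 = grey. Strike grey from cell 3.
cell 7's domain is down to {orange}, so cell 7 = orange. Remove orange from cell 1, cell 3.
cell 1 has just one choice, so cell 1 = white. Strike white from cell 5.
cell 5 has just one choice, so cell 5 = blue. Strike blue from cell 2, cell 3.
cell 2's domain is down to {purple}, so cell 2 = purple.
cell 3 has just one choice, so cell 3 = pink.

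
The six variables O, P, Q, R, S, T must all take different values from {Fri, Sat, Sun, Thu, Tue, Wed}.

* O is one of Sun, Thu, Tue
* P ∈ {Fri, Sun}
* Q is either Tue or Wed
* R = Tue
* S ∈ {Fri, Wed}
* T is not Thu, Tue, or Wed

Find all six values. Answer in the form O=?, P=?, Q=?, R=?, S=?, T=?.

O=Thu, P=Sun, Q=Wed, R=Tue, S=Fri, T=Sat

R's domain is down to {Tue}, so R = Tue. So O, Q can't be Tue.
Q has just one choice, so Q = Wed. Remove Wed from S.
That leaves S = Fri. Remove Fri from P, T.
P has just one choice, so P = Sun. So O, T can't be Sun.
That leaves T = Sat.
O's domain is down to {Thu}, so O = Thu.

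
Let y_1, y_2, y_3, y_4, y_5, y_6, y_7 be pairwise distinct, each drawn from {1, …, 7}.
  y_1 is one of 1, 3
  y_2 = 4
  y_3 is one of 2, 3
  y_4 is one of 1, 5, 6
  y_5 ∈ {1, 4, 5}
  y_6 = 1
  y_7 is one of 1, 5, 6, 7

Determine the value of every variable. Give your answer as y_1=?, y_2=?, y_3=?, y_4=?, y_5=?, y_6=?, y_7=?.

y_1=3, y_2=4, y_3=2, y_4=6, y_5=5, y_6=1, y_7=7

y_2's domain is down to {4}, so y_2 = 4. Eliminate 4 elsewhere: y_5.
That leaves y_6 = 1. So y_1, y_4, y_5, y_7 can't be 1.
y_1 has just one choice, so y_1 = 3. So y_3 can't be 3.
That leaves y_3 = 2.
y_5 must be 5 (only option left). Eliminate 5 elsewhere: y_4, y_7.
That leaves y_4 = 6. Strike 6 from y_7.
y_7 has just one choice, so y_7 = 7.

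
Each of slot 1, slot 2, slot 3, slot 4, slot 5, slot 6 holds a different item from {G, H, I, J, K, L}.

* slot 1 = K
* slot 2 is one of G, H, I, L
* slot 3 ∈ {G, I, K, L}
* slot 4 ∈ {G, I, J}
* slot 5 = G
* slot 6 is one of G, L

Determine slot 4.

slot 1's domain is down to {K}, so slot 1 = K. So slot 3 can't be K.
slot 5's domain is down to {G}, so slot 5 = G. So slot 2, slot 3, slot 4, slot 6 can't be G.
slot 6 must be L (only option left). So slot 2, slot 3 can't be L.
slot 3 has just one choice, so slot 3 = I. Strike I from slot 2, slot 4.
So slot 4 = J.

J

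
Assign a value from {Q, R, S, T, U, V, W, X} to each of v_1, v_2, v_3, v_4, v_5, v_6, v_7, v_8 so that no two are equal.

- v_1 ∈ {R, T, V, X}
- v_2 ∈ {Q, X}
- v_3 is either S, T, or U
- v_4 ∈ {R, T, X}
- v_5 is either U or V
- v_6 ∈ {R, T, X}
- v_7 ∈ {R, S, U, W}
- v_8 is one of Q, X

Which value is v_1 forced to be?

V

The 8 variables draw from only 8 values {Q, R, S, T, U, V, W, X}, so each is used; only v_7 can be W, hence v_7 = W.
Among the 7 still-open variables, S fits only v_3 (and all 7 values in {Q, R, S, T, U, V, X} must be used), so v_3 = S.
The 6 still-open variables together cover exactly {Q, R, T, U, V, X} — 6 values for 6 variables — and U appears only in v_5's list, so v_5 = U.
The 5 still-open variables draw from only 5 values {Q, R, T, V, X}, so each is used; only v_1 can be V, hence v_1 = V.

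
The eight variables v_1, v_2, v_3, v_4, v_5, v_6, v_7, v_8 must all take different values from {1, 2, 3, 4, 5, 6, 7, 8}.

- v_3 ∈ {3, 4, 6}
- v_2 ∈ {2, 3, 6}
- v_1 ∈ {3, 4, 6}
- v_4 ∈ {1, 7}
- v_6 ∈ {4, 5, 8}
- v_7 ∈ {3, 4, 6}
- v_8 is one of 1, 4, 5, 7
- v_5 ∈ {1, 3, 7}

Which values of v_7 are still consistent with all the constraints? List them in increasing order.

Among the 8 variables, 2 fits only v_2 (and all 8 values in {1, 2, 3, 4, 5, 6, 7, 8} must be used), so v_2 = 2.
The 7 still-open variables draw from only 7 values {1, 3, 4, 5, 6, 7, 8}, so each is used; only v_6 can be 8, hence v_6 = 8.
The 6 still-open variables draw from only 6 values {1, 3, 4, 5, 6, 7}, so each is used; only v_8 can be 5, hence v_8 = 5.
v_1, v_3, v_7 between them cover only {3, 4, 6} — a naked triple. Remove those values from v_5.
No further eliminations apply; v_7 can still be any of 3, 4, 6.

3, 4, 6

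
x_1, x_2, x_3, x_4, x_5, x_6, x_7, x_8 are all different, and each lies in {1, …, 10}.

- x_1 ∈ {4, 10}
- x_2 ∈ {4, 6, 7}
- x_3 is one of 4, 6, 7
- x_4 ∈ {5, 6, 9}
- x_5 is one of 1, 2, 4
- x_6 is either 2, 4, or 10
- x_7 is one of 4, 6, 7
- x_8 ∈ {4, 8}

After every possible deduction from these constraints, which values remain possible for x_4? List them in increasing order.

The 3 variables x_2, x_3, x_7 are confined to {4, 6, 7}, which locks those values in; drop them from x_1, x_4, x_5, x_6, x_8.
x_1's domain is down to {10}, so x_1 = 10. Strike 10 from x_6.
That leaves x_6 = 2. Strike 2 from x_5.
x_8's domain is down to {8}, so x_8 = 8.
x_5 must be 1 (only option left).
No further eliminations apply; x_4 can still be any of 5, 9.

5, 9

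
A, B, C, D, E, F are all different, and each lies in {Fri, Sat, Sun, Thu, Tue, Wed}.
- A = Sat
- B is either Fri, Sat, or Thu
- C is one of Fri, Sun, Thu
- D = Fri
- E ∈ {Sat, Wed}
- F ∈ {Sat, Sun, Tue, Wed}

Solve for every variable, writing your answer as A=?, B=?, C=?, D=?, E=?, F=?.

A=Sat, B=Thu, C=Sun, D=Fri, E=Wed, F=Tue

A must be Sat (only option left). Strike Sat from B, E, F.
D has just one choice, so D = Fri. Strike Fri from B, C.
E's domain is down to {Wed}, so E = Wed. Strike Wed from F.
That leaves B = Thu. Strike Thu from C.
That leaves C = Sun. Eliminate Sun elsewhere: F.
F has just one choice, so F = Tue.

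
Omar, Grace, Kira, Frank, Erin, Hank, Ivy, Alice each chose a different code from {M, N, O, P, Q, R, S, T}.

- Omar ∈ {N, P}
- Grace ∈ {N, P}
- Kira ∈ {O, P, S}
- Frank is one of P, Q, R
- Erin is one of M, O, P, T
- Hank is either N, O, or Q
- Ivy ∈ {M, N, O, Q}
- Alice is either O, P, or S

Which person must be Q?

Hank

The 8 variables together cover exactly {M, N, O, P, Q, R, S, T} — 8 values for 8 variables — and R appears only in Frank's list, so Frank = R.
Among the 7 still-open variables, T fits only Erin (and all 7 values in {M, N, O, P, Q, S, T} must be used), so Erin = T.
The 6 still-open variables draw from only 6 values {M, N, O, P, Q, S}, so each is used; only Ivy can be M, hence Ivy = M.
The 5 still-open variables draw from only 5 values {N, O, P, Q, S}, so each is used; only Hank can be Q, hence Hank = Q.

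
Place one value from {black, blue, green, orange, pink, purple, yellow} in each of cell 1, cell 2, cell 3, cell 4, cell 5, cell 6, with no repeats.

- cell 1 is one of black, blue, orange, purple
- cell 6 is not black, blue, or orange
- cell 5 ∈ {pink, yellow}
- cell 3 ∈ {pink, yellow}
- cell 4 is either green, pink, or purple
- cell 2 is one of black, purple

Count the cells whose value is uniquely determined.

1

The 2 variables cell 3 and cell 5 are confined to {pink, yellow}, which locks those values in; drop them from cell 4, cell 6.
The 2 variables cell 4 and cell 6 are confined to {green, purple}, which locks those values in; drop them from cell 1, cell 2.
cell 2 must be black (only option left). Eliminate black elsewhere: cell 1.
Determined: cell 2=black. The other cells each still have more than one consistent value. That makes 1.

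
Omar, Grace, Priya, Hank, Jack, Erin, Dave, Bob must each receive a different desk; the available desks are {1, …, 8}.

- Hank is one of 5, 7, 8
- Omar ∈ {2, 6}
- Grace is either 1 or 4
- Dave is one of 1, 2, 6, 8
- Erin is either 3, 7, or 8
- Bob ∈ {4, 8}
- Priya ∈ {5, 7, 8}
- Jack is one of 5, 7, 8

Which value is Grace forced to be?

Among the 8 variables, 3 fits only Erin (and all 8 values in {1, 2, 3, 4, 5, 6, 7, 8} must be used), so Erin = 3.
Priya, Hank, Jack between them cover only {5, 7, 8} — a naked triple. Remove those values from Dave, Bob.
Bob's domain is down to {4}, so Bob = 4. So Grace can't be 4.
So Grace = 1.

1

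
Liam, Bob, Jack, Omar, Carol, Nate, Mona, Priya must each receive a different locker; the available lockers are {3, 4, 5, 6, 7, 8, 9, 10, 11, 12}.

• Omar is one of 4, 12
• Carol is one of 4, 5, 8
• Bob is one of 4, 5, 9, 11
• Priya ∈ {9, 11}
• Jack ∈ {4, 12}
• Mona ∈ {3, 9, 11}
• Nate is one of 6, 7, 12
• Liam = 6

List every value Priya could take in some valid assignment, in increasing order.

9, 11

Liam's domain is down to {6}, so Liam = 6. So Nate can't be 6.
Jack and Omar between them cover only {4, 12} — a naked pair. Remove those values from Bob, Carol, Nate.
That leaves Nate = 7.
No further eliminations apply; Priya can still be any of 9, 11.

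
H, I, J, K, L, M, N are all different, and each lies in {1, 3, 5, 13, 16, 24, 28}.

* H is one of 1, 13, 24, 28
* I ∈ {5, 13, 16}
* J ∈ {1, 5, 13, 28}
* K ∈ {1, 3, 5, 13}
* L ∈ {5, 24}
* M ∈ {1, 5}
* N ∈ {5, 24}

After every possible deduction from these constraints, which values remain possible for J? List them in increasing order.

Among the 7 variables, 3 fits only K (and all 7 values in {1, 3, 5, 13, 16, 24, 28} must be used), so K = 3.
Among the 6 still-open variables, 16 fits only I (and all 6 values in {1, 5, 13, 16, 24, 28} must be used), so I = 16.
The 2 variables L and N are confined to {5, 24}, which locks those values in; drop them from H, J, M.
That leaves M = 1. Strike 1 from H, J.
No further eliminations apply; J can still be any of 13, 28.

13, 28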